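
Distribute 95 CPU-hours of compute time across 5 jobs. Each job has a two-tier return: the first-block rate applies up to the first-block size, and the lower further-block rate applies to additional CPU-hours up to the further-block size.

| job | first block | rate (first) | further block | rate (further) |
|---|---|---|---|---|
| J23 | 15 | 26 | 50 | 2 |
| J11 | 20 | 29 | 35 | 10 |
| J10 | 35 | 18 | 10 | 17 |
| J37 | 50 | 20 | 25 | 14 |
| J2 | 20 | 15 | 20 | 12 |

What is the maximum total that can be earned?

Rank every tier by rate: J11/first 29 > J23/first 26 > J37/first 20 > J10/first 18 > J10/second 17 > J2/first 15 > J37/second 14 > J2/second 12 > J11/second 10 > J23/second 2.
Fill J11 first block (20 at 29) ; 75 left.
J23/first (26): +15 ; 60 left.
J37/first (20): +50 ; 10 left.
J10/first: +10 of 35 at 18; pool empty.
Total = 29×20 + 26×15 + 20×50 + 18×10 = 2150.

2150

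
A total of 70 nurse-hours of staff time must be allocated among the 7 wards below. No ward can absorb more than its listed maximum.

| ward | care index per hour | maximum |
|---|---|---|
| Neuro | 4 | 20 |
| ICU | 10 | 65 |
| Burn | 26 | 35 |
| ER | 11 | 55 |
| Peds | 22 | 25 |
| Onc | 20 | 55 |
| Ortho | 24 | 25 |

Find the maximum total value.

1730

Highest care index per hour first: Burn 26 > Ortho 24 > Peds 22 > Onc 20 > ER 11 > ICU 10 > Neuro 4.
Give Burn 35 to hit its cap of 35 ; 35 left.
Ortho takes 25 to reach its cap of 25 ; 10 left.
Only 10 left; Peds takes them to reach 10.
Total = 26×35 + 22×10 + 24×25 = 1730.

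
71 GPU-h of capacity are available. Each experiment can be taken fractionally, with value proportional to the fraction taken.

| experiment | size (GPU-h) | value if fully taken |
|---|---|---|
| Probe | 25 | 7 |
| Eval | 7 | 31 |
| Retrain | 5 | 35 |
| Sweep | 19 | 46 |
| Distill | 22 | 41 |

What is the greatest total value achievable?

Best value per unit of size first: Retrain 35/5≈7, Eval 31/7≈4.43, Sweep 46/19≈2.42, Distill 41/22≈1.86, Probe 7/25≈0.28.
All 5 GPU-h of Retrain fit (value 35) ; 66 remain.
All 7 GPU-h of Eval fit (value 31) ; 59 remain.
Sweep: take in full, 19 GPU-h for value 46 ; 40 left.
Distill: take in full, 22 GPU-h for value 41 ; 18 left.
Only 18 GPU-h remain; take 18/25 of Probe for value 7×18/25 = 5.04.
Total value = 158.04.

158.04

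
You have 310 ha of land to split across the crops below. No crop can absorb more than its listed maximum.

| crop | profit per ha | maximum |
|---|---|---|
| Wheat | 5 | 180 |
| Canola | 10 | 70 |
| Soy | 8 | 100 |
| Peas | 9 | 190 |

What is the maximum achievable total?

2810

Rank by profit per ha: Canola 10 > Peas 9 > Soy 8 > Wheat 5.
Canola: +70 to 70 (cap) ; 240 left.
Peas takes 190 to reach its cap of 190 ; 50 left.
Soy: +50 (room for 100) → 50. Pool exhausted.
Total = 10×70 + 8×50 + 9×190 = 2810.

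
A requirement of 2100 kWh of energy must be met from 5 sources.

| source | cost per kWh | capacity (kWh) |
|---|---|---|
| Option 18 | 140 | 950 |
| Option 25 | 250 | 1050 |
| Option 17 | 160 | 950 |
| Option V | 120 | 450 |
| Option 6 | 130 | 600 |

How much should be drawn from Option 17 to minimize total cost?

100

Cheapest first:
Option V at 120: take all 450 kWh — 1650 still needed.
Take 600 from Option 6 at 130 — need 1050 more.
Option 18 at 140: take all 950 kWh — 100 still needed.
Option 17 at 160: take 100 of its 950 — requirement met.
Option 25: unused.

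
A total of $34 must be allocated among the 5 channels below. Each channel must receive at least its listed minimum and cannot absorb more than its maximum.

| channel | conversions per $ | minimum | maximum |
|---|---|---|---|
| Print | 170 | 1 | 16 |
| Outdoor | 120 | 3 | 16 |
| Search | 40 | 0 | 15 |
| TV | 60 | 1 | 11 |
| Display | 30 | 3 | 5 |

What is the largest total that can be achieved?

4550

Meeting every minimum uses 1+3+0+1+3 = 8 $, leaving 26.
Order the channels by conversions per $: Print 170 > Outdoor 120 > TV 60 > Search 40 > Display 30.
Print takes 15 more to reach its cap of 16 → 11 left.
Outdoor: +11 (room for 13) → 14. Pool exhausted.
Total = 170×16 + 120×14 + 60×1 + 30×3 = 4550.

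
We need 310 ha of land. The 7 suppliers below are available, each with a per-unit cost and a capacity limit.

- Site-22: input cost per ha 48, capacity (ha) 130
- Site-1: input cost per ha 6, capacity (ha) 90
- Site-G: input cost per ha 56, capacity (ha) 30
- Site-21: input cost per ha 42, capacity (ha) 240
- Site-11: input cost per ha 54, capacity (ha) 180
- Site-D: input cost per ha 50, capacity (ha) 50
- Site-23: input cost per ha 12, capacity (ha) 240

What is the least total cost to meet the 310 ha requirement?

3180

Use suppliers in increasing cost order.
Site-1 (6): use full 90 — 220 ha to go.
Site-23 (12): take the remaining 220 — done.
Site-21, Site-22, Site-D, Site-11, Site-G: unused.
Cost = 90×6 + 220×12 = 3180.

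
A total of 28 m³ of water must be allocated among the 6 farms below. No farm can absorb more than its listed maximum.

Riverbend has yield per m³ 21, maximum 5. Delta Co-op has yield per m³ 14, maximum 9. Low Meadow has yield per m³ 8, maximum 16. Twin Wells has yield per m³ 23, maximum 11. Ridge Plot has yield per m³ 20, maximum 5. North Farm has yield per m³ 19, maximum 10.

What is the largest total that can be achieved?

591

Order the farms by yield per m³: Twin Wells 23 > Riverbend 21 > Ridge Plot 20 > North Farm 19 > Delta Co-op 14 > Low Meadow 8.
Twin Wells takes 11 to reach its cap of 11 → 17 left.
Give Riverbend 5 to hit its cap of 5 → 12 left.
Ridge Plot takes 5 to reach its cap of 5 → 7 left.
North Farm has room for 10 but only 7 remain, so it gets 7.
Total = 21×5 + 23×11 + 20×5 + 19×7 = 591.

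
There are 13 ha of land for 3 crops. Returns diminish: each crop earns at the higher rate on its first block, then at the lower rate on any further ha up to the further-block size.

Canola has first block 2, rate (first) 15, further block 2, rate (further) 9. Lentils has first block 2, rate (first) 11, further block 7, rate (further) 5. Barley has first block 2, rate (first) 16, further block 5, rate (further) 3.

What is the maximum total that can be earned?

Rank every tier by rate: Barley/T1 16 > Canola/T1 15 > Lentils/T1 11 > Canola/T2 9 > Lentils/T2 5 > Barley/T2 3.
Barley T1 at 16: fill all 2 ; 11 left.
Canola T1 at 15: fill all 2 ; 9 left.
Lentils T1 at 11: fill all 2 ; 7 left.
Fill Canola T2 block (2 at 9) ; 5 left.
Lentils/T2: +5 of 7 at 5; pool empty.
Total = 16×2 + 15×2 + 11×2 + 9×2 + 5×5 = 127.

127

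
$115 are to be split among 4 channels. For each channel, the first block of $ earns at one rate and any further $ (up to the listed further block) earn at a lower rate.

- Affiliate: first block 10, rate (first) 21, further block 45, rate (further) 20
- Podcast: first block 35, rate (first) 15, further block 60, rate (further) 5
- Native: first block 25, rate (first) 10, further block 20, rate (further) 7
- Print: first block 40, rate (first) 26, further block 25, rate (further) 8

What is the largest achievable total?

Order all 8 blocks by rate: Print/T1 26 > Affiliate/T1 21 > Affiliate/T2 20 > Podcast/T1 15 > Native/T1 10 > Print/T2 8 > Native/T2 7 > Podcast/T2 5.
Fill Print T1 block (40 at 26) — 75 left.
Affiliate T1 at 21: fill all 10 — 65 left.
Affiliate T2 at 20: fill all 45 — 20 left.
Podcast T1 at 15: only 20 left, fill 20.
Total = 26×40 + 21×10 + 20×45 + 15×20 = 2450.

2450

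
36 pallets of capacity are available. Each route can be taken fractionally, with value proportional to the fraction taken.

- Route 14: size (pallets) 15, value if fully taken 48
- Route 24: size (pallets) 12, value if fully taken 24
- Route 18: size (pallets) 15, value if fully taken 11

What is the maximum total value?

Sort by value density: Route 14 48/15≈3.2, Route 24 24/12≈2, Route 18 11/15≈0.733.
All 15 pallets of Route 14 fit (value 48) → 21 remain.
Route 24: take in full, 12 pallets for value 24 → 9 left.
Only 9 pallets remain; take 9/15 of Route 18 for value 11×9/15 = 6.6.
Total value = 78.6.

78.6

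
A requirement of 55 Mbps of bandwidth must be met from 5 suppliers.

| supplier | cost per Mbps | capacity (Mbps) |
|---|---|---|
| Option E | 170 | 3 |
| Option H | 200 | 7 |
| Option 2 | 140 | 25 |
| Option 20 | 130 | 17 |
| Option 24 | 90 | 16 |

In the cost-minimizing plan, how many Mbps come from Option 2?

22

Cheapest first:
Take 16 from Option 24 at 90 → need 39 more.
Option 20 at 130: take all 17 Mbps → 22 still needed.
Option 2 (140): take the remaining 22 → done.
Option E, Option H: unused.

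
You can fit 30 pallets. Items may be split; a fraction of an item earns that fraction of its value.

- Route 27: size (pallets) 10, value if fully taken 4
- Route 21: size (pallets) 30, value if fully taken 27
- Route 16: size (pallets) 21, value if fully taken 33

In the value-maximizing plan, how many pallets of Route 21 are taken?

Best value per unit of size first: Route 16 33/21≈1.57, Route 21 27/30≈0.9, Route 27 4/10≈0.4.
Route 16: take in full, 21 pallets for value 33 ; 9 left.
Only 9 pallets remain; take 9/30 of Route 21 for value 27×9/30 = 8.1.

9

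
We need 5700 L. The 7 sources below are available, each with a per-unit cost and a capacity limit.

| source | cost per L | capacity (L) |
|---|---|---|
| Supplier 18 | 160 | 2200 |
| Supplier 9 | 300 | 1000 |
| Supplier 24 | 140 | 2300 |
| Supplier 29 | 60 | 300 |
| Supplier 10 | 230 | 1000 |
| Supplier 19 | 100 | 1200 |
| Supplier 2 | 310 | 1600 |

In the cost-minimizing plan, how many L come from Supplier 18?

1900

Cheapest first:
Take 300 from Supplier 29 at 60 → need 5400 more.
Supplier 19 at 100: take all 1200 L → 4200 still needed.
Take 2300 from Supplier 24 at 140 → need 1900 more.
Supplier 18 (160): take the remaining 1900 → done.
Supplier 10, Supplier 9, Supplier 2: unused.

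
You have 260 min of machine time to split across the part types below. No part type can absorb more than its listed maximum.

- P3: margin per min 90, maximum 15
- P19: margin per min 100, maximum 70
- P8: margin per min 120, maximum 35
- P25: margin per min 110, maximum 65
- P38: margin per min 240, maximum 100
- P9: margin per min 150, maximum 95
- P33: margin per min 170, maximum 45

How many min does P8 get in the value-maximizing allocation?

20

Order the part types by margin per min: P38 240 > P33 170 > P9 150 > P8 120 > P25 110 > P19 100 > P3 90.
P38 takes 100 to reach its cap of 100 — 160 left.
Give P33 45 to hit its cap of 45 — 115 left.
Give P9 95 to hit its cap of 95 — 20 left.
P8: +20 (room for 35) → 20. Pool exhausted.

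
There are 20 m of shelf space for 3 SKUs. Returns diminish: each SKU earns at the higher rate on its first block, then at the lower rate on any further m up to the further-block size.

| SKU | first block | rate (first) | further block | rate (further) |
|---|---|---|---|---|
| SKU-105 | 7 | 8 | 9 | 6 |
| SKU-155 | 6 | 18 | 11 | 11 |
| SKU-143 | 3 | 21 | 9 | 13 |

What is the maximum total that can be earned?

Treat each block as its own option and order by rate: SKU-143/first 21 > SKU-155/first 18 > SKU-143/second 13 > SKU-155/second 11 > SKU-105/first 8 > SKU-105/second 6.
Fill SKU-143 first block (3 at 21) ; 17 left.
SKU-155 first at 18: fill all 6 ; 11 left.
Fill SKU-143 second block (9 at 13) ; 2 left.
2 remain; put them into SKU-155 second at 11.
Total = 21×3 + 18×6 + 13×9 + 11×2 = 310.

310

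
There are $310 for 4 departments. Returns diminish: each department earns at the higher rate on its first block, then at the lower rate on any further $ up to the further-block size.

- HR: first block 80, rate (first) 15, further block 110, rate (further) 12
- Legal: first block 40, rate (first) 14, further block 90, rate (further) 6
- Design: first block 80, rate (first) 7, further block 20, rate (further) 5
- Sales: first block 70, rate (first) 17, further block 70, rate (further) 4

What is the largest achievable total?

4340

Treat each block as its own option and order by rate: Sales/T1 17 > HR/T1 15 > Legal/T1 14 > HR/T2 12 > Design/T1 7 > Legal/T2 6 > Design/T2 5 > Sales/T2 4.
Sales/T1 (17): +70 → 240 left.
Fill HR T1 block (80 at 15) → 160 left.
Legal T1 at 14: fill all 40 → 120 left.
HR T2 at 12: fill all 110 → 10 left.
Design/T1: +10 of 80 at 7; pool empty.
Total = 17×70 + 15×80 + 14×40 + 12×110 + 7×10 = 4340.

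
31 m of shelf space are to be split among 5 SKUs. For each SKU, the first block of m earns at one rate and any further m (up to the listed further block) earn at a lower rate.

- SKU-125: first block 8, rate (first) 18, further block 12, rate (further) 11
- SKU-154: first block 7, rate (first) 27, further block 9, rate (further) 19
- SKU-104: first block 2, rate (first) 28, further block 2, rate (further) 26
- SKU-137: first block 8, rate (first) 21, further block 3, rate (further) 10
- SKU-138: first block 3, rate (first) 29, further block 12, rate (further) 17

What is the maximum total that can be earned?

Treat each block as its own option and order by rate: SKU-138/first 29 > SKU-104/first 28 > SKU-154/first 27 > SKU-104/second 26 > SKU-137/first 21 > SKU-154/second 19 > SKU-125/first 18 > SKU-138/second 17 > SKU-125/second 11 > SKU-137/second 10.
SKU-138 first at 29: fill all 3 ; 28 left.
SKU-104/first (28): +2 ; 26 left.
Fill SKU-154 first block (7 at 27) ; 19 left.
SKU-104 second at 26: fill all 2 ; 17 left.
SKU-137/first (21): +8 ; 9 left.
SKU-154 second at 19: fill all 9 ; 0 left.
Total = 29×3 + 28×2 + 27×7 + 26×2 + 21×8 + 19×9 = 723.

723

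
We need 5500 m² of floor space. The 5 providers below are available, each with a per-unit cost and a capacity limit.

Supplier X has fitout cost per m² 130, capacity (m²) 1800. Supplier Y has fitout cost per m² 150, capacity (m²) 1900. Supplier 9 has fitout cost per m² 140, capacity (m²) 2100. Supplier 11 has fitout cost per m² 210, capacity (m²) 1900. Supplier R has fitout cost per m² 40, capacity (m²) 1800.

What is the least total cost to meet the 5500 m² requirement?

572000

Cheapest first:
Take 1800 from Supplier R at 40 — need 3700 more.
Supplier X at 130: take all 1800 m² — 1900 still needed.
Supplier 9 at 140: take 1900 of its 2100 — requirement met.
Supplier Y, Supplier 11: unused.
Cost = 1800×40 + 1800×130 + 1900×140 = 572000.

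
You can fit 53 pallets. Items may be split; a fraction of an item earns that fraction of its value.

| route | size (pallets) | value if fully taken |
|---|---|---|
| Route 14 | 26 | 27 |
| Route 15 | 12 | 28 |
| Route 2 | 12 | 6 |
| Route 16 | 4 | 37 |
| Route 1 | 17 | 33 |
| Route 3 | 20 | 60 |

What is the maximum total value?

Best value per unit of size first: Route 16 37/4≈9.25, Route 3 60/20≈3, Route 15 28/12≈2.33, Route 1 33/17≈1.94, Route 14 27/26≈1.04, Route 2 6/12≈0.5.
All 4 pallets of Route 16 fit (value 37) → 49 remain.
All 20 pallets of Route 3 fit (value 60) → 29 remain.
Route 15: take in full, 12 pallets for value 28 → 17 left.
Route 1: take in full, 17 pallets for value 33 → 0 left.
Total value = 158.

158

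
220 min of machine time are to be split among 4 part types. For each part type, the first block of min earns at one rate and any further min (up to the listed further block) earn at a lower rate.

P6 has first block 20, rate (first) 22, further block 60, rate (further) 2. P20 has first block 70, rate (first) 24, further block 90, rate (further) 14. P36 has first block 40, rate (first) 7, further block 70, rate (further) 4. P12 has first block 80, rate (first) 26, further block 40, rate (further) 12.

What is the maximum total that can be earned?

4900

Order all 8 blocks by rate: P12/tier1 26 > P20/tier1 24 > P6/tier1 22 > P20/tier2 14 > P12/tier2 12 > P36/tier1 7 > P36/tier2 4 > P6/tier2 2.
Fill P12 tier1 block (80 at 26) ; 140 left.
Fill P20 tier1 block (70 at 24) ; 70 left.
P6 tier1 at 22: fill all 20 ; 50 left.
50 remain; put them into P20 tier2 at 14.
Total = 26×80 + 24×70 + 22×20 + 14×50 = 4900.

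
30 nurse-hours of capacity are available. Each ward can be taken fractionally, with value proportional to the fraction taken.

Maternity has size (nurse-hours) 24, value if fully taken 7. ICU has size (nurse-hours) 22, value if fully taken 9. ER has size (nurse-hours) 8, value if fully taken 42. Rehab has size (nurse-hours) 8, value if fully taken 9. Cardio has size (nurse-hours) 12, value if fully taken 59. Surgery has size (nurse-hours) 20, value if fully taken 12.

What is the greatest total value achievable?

111.2

Best value per unit of size first: ER 42/8≈5.25, Cardio 59/12≈4.92, Rehab 9/8≈1.12, Surgery 12/20≈0.6, ICU 9/22≈0.409, Maternity 7/24≈0.292.
All 8 nurse-hours of ER fit (value 42) ; 22 remain.
Cardio: take in full, 12 nurse-hours for value 59 ; 10 left.
Rehab: take in full, 8 nurse-hours for value 9 ; 2 left.
Only 2 nurse-hours remain; take 2/20 of Surgery for value 12×2/20 = 1.2.
Total value = 111.2.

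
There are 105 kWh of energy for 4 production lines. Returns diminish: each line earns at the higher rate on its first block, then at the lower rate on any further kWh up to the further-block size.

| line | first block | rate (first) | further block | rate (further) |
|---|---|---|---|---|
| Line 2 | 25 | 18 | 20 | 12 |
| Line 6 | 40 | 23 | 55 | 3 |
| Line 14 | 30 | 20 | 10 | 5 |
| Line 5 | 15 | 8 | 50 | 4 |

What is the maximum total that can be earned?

Treat each block as its own option and order by rate: Line 6/T1 23 > Line 14/T1 20 > Line 2/T1 18 > Line 2/T2 12 > Line 5/T1 8 > Line 14/T2 5 > Line 5/T2 4 > Line 6/T2 3.
Line 6/T1 (23): +40 ; 65 left.
Line 14 T1 at 20: fill all 30 ; 35 left.
Line 2 T1 at 18: fill all 25 ; 10 left.
10 remain; put them into Line 2 T2 at 12.
Total = 23×40 + 20×30 + 18×25 + 12×10 = 2090.

2090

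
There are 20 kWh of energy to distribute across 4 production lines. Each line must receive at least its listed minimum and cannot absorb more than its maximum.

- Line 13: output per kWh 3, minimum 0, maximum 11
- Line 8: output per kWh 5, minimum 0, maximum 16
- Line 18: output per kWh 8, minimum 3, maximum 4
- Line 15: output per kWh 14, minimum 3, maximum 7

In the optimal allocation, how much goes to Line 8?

9

Meeting every minimum uses 0+0+3+3 = 6 kWh, leaving 14.
Rank by output per kWh: Line 15 14 > Line 18 8 > Line 8 5 > Line 13 3.
Line 15: +4 to 7 (cap) ; 10 left.
Line 18 takes 1 more to reach its cap of 4 ; 9 left.
Line 8: +9 (room for 16) → 9. Pool exhausted.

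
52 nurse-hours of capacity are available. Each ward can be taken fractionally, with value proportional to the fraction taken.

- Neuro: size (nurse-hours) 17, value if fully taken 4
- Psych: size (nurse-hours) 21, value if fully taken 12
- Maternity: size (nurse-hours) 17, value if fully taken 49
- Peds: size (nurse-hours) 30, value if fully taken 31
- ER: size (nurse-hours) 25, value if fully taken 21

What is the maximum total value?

84.2

Sort by value density: Maternity 49/17≈2.88, Peds 31/30≈1.03, ER 21/25≈0.84, Psych 12/21≈0.571, Neuro 4/17≈0.235.
Take all of Maternity (17 nurse-hours, value 49) — 35 nurse-hours left.
All 30 nurse-hours of Peds fit (value 31) — 5 remain.
Fill the last 5 nurse-hours with part of ER: 5/25 of it earns 4.2.
Total value = 84.2.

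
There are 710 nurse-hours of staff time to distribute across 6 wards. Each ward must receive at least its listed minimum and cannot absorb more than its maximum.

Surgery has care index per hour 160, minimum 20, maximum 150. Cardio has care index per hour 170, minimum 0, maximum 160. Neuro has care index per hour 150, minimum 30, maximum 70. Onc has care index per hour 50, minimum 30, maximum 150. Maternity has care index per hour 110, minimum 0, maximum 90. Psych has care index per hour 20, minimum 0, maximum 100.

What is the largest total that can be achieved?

Meeting every minimum uses 20+0+30+30+0+0 = 80 nurse-hours, leaving 630.
Highest care index per hour first: Cardio 170 > Surgery 160 > Neuro 150 > Maternity 110 > Onc 50 > Psych 20.
Cardio: +160 to 160 (cap) — 470 left.
Give Surgery 130 more to hit its cap of 150 — 340 left.
Neuro takes 40 more to reach its cap of 70 — 300 left.
Give Maternity 90 more to hit its cap of 90 — 210 left.
Give Onc 120 more to hit its cap of 150 — 90 left.
Psych has room for 100 more but only 90 remain, so it gets 90.
Total = 160×150 + 170×160 + 150×70 + 50×150 + 110×90 + 20×90 = 80900.

80900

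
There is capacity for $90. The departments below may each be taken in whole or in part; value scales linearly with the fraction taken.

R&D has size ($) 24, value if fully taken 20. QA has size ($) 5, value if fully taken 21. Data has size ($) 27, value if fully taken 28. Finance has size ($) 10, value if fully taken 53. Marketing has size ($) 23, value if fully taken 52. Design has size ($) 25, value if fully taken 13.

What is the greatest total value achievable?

Best value per unit of size first: Finance 53/10≈5.3, QA 21/5≈4.2, Marketing 52/23≈2.26, Data 28/27≈1.04, R&D 20/24≈0.833, Design 13/25≈0.52.
Take all of Finance (10 $, value 53) → 80 $ left.
All 5 $ of QA fit (value 21) → 75 remain.
All 23 $ of Marketing fit (value 52) → 52 remain.
Take all of Data (27 $, value 28) → 25 $ left.
All 24 $ of R&D fit (value 20) → 1 remain.
Only 1 $ remain; take 1/25 of Design for value 13×1/25 = 0.52.
Total value = 174.52.

174.52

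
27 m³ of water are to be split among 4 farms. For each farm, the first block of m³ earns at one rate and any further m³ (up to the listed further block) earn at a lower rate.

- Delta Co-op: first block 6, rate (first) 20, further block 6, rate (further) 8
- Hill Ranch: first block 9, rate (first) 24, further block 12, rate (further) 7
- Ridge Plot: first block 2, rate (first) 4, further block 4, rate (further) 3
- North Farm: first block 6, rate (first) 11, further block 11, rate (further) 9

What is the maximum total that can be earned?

456

Rank every tier by rate: Hill Ranch/first 24 > Delta Co-op/first 20 > North Farm/first 11 > North Farm/second 9 > Delta Co-op/second 8 > Hill Ranch/second 7 > Ridge Plot/first 4 > Ridge Plot/second 3.
Hill Ranch/first (24): +9 → 18 left.
Delta Co-op first at 20: fill all 6 → 12 left.
North Farm first at 11: fill all 6 → 6 left.
6 remain; put them into North Farm second at 9.
Total = 24×9 + 20×6 + 11×6 + 9×6 = 456.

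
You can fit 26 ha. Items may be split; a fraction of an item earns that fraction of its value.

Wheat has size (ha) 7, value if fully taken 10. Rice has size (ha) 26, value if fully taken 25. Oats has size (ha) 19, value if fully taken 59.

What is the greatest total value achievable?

69

Best value per unit of size first: Oats 59/19≈3.11, Wheat 10/7≈1.43, Rice 25/26≈0.962.
Take all of Oats (19 ha, value 59) — 7 ha left.
All 7 ha of Wheat fit (value 10) — 0 remain.
Total value = 69.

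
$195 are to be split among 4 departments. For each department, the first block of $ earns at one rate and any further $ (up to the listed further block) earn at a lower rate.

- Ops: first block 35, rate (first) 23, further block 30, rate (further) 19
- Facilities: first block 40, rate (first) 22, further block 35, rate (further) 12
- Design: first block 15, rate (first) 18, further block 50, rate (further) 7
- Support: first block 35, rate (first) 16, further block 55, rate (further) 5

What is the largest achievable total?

Rank every tier by rate: Ops/first 23 > Facilities/first 22 > Ops/second 19 > Design/first 18 > Support/first 16 > Facilities/second 12 > Design/second 7 > Support/second 5.
Fill Ops first block (35 at 23) ; 160 left.
Fill Facilities first block (40 at 22) ; 120 left.
Ops/second (19): +30 ; 90 left.
Fill Design first block (15 at 18) ; 75 left.
Fill Support first block (35 at 16) ; 40 left.
Fill Facilities second block (35 at 12) ; 5 left.
5 remain; put them into Design second at 7.
Total = 23×35 + 22×40 + 19×30 + 18×15 + 16×35 + 12×35 + 7×5 = 3540.

3540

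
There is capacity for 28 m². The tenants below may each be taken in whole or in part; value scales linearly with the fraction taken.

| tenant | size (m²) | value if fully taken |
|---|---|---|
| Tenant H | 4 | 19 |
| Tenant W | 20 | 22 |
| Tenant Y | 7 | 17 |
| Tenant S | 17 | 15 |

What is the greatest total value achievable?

Best value per unit of size first: Tenant H 19/4≈4.75, Tenant Y 17/7≈2.43, Tenant W 22/20≈1.1, Tenant S 15/17≈0.882.
Take all of Tenant H (4 m², value 19) — 24 m² left.
Tenant Y: take in full, 7 m² for value 17 — 17 left.
Only 17 m² remain; take 17/20 of Tenant W for value 22×17/20 = 18.7.
Total value = 54.7.

54.7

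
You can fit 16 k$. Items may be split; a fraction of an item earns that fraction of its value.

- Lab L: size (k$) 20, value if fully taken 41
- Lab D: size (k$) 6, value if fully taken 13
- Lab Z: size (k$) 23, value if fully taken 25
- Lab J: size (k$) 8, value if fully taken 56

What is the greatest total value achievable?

Rank by value-to-size ratio: Lab J 56/8≈7, Lab D 13/6≈2.17, Lab L 41/20≈2.05, Lab Z 25/23≈1.09.
All 8 k$ of Lab J fit (value 56) — 8 remain.
Lab D: take in full, 6 k$ for value 13 — 2 left.
Only 2 k$ remain; take 2/20 of Lab L for value 41×2/20 = 4.1.
Total value = 73.1.

73.1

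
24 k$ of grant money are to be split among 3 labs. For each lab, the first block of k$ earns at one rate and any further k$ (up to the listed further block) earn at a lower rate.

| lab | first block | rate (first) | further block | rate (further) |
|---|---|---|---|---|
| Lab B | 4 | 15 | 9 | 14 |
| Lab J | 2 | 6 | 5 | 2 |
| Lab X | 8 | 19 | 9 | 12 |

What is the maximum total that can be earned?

Treat each block as its own option and order by rate: Lab X/tier1 19 > Lab B/tier1 15 > Lab B/tier2 14 > Lab X/tier2 12 > Lab J/tier1 6 > Lab J/tier2 2.
Lab X tier1 at 19: fill all 8 → 16 left.
Lab B tier1 at 15: fill all 4 → 12 left.
Lab B tier2 at 14: fill all 9 → 3 left.
3 remain; put them into Lab X tier2 at 12.
Total = 19×8 + 15×4 + 14×9 + 12×3 = 374.

374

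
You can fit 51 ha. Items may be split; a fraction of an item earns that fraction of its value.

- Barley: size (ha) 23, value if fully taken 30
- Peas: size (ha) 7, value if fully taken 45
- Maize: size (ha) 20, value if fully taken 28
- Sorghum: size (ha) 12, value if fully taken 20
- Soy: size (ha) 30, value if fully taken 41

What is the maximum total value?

109.4

Sort by value density: Peas 45/7≈6.43, Sorghum 20/12≈1.67, Maize 28/20≈1.4, Soy 41/30≈1.37, Barley 30/23≈1.3.
Peas: take in full, 7 ha for value 45 → 44 left.
All 12 ha of Sorghum fit (value 20) → 32 remain.
Take all of Maize (20 ha, value 28) → 12 ha left.
Only 12 ha remain; take 12/30 of Soy for value 41×12/30 = 16.4.
Total value = 109.4.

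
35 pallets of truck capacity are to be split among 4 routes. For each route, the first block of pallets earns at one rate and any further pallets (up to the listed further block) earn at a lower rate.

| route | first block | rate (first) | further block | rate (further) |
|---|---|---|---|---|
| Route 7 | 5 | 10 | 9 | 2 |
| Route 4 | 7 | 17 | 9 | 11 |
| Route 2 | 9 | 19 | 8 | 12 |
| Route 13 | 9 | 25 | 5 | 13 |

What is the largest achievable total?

Order all 8 blocks by rate: Route 13/first 25 > Route 2/first 19 > Route 4/first 17 > Route 13/second 13 > Route 2/second 12 > Route 4/second 11 > Route 7/first 10 > Route 7/second 2.
Fill Route 13 first block (9 at 25) ; 26 left.
Route 2/first (19): +9 ; 17 left.
Fill Route 4 first block (7 at 17) ; 10 left.
Route 13 second at 13: fill all 5 ; 5 left.
Route 2/second: +5 of 8 at 12; pool empty.
Total = 25×9 + 19×9 + 17×7 + 13×5 + 12×5 = 640.

640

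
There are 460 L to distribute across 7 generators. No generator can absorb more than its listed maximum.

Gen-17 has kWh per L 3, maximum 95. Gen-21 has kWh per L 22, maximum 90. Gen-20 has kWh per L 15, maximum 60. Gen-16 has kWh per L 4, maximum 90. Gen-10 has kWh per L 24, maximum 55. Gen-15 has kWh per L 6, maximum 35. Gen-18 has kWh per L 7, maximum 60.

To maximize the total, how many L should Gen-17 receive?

Order the generators by kWh per L: Gen-10 24 > Gen-21 22 > Gen-20 15 > Gen-18 7 > Gen-15 6 > Gen-16 4 > Gen-17 3.
Gen-10 takes 55 to reach its cap of 55 ; 405 left.
Give Gen-21 90 to hit its cap of 90 ; 315 left.
Gen-20: +60 to 60 (cap) ; 255 left.
Gen-18 takes 60 to reach its cap of 60 ; 195 left.
Gen-15 takes 35 to reach its cap of 35 ; 160 left.
Gen-16 takes 90 to reach its cap of 90 ; 70 left.
Gen-17 has room for 95 but only 70 remain, so it gets 70.

70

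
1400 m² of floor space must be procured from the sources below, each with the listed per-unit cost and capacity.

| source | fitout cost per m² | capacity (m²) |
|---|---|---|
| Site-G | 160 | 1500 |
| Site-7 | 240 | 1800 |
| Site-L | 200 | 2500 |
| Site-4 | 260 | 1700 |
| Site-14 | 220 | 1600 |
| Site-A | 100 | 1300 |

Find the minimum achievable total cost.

Use sources in increasing cost order.
Take 1300 from Site-A at 100 — need 100 more.
Take 100 from Site-G at 160 to finish.
Site-L, Site-14, Site-7, Site-4: unused.
Cost = 1300×100 + 100×160 = 146000.

146000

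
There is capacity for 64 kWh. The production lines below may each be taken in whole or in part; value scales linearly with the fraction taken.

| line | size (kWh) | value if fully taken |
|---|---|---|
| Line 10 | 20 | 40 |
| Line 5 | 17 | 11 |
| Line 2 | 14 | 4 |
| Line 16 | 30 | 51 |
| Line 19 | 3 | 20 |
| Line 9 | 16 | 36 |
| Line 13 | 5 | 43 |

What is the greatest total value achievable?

Rank by value-to-size ratio: Line 13 43/5≈8.6, Line 19 20/3≈6.67, Line 9 36/16≈2.25, Line 10 40/20≈2, Line 16 51/30≈1.7, Line 5 11/17≈0.647, Line 2 4/14≈0.286.
Line 13: take in full, 5 kWh for value 43 → 59 left.
Take all of Line 19 (3 kWh, value 20) → 56 kWh left.
All 16 kWh of Line 9 fit (value 36) → 40 remain.
Take all of Line 10 (20 kWh, value 40) → 20 kWh left.
Fill the last 20 kWh with part of Line 16: 20/30 of it earns 34.
Total value = 173.

173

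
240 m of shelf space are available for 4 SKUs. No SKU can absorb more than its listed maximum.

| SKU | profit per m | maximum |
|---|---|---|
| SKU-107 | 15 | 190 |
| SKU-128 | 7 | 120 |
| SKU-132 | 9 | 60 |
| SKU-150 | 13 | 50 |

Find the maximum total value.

3500

Order the SKUs by profit per m: SKU-107 15 > SKU-150 13 > SKU-132 9 > SKU-128 7.
SKU-107: +190 to 190 (cap) ; 50 left.
SKU-150: +50 to 50 (cap) ; 0 left.
Total = 15×190 + 13×50 = 3500.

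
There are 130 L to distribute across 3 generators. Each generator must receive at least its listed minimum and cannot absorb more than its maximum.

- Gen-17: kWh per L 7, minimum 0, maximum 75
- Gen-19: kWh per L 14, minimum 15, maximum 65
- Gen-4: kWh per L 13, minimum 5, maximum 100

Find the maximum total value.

Meeting every minimum uses 0+15+5 = 20 L, leaving 110.
Highest kWh per L first: Gen-19 14 > Gen-4 13 > Gen-17 7.
Give Gen-19 50 more to hit its cap of 65 → 60 left.
Gen-4: +60 (room for 95) → 65. Pool exhausted.
Total = 14×65 + 13×65 = 1755.

1755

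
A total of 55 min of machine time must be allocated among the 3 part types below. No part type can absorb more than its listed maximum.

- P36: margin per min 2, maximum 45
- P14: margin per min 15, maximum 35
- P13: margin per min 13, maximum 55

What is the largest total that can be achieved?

Rank by margin per min: P14 15 > P13 13 > P36 2.
P14: +35 to 35 (cap) ; 20 left.
Only 20 left; P13 takes them to reach 20.
Total = 15×35 + 13×20 = 785.

785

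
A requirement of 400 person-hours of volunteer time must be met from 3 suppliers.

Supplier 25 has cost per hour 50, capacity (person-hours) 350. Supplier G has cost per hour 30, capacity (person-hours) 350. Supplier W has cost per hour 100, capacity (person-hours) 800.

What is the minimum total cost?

Use suppliers in increasing cost order.
Supplier G at 30: take all 350 person-hours ; 50 still needed.
Take 50 from Supplier 25 at 50 to finish.
Supplier W: unused.
Cost = 350×30 + 50×50 = 13000.

13000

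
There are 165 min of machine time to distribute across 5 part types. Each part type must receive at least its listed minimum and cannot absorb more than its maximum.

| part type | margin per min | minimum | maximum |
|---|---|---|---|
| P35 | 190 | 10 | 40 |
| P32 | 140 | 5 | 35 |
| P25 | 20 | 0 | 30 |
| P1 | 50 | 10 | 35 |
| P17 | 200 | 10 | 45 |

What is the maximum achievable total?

23450

Meeting every minimum uses 10+5+0+10+10 = 35 min, leaving 130.
Highest margin per min first: P17 200 > P35 190 > P32 140 > P1 50 > P25 20.
P17: +35 to 45 (cap) ; 95 left.
P35 takes 30 more to reach its cap of 40 ; 65 left.
P32 takes 30 more to reach its cap of 35 ; 35 left.
P1 takes 25 more to reach its cap of 35 ; 10 left.
P25: +10 (room for 30) → 10. Pool exhausted.
Total = 190×40 + 140×35 + 20×10 + 50×35 + 200×45 = 23450.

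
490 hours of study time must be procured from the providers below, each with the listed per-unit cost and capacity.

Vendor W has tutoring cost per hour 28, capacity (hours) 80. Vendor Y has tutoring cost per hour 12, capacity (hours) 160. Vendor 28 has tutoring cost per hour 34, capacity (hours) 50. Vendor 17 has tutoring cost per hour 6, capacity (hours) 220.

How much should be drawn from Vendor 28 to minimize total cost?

30

Use providers in increasing cost order.
Take 220 from Vendor 17 at 6 → need 270 more.
Take 160 from Vendor Y at 12 → need 110 more.
Vendor W (28): use full 80 → 30 hours to go.
Vendor 28 (34): take the remaining 30 → done.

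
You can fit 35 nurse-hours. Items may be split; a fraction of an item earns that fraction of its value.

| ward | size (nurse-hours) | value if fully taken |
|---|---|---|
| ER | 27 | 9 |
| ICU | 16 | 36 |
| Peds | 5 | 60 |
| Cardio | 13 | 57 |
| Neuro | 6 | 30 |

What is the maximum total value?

Best value per unit of size first: Peds 60/5≈12, Neuro 30/6≈5, Cardio 57/13≈4.38, ICU 36/16≈2.25, ER 9/27≈0.333.
Take all of Peds (5 nurse-hours, value 60) ; 30 nurse-hours left.
Take all of Neuro (6 nurse-hours, value 30) ; 24 nurse-hours left.
Cardio: take in full, 13 nurse-hours for value 57 ; 11 left.
Fill the last 11 nurse-hours with part of ICU: 11/16 of it earns 24.75.
Total value = 171.75.

171.75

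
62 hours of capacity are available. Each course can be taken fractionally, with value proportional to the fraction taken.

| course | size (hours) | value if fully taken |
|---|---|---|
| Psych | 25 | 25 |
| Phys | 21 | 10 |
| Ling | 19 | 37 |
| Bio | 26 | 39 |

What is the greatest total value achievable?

Best value per unit of size first: Ling 37/19≈1.95, Bio 39/26≈1.5, Psych 25/25≈1, Phys 10/21≈0.476.
Take all of Ling (19 hours, value 37) → 43 hours left.
Bio: take in full, 26 hours for value 39 → 17 left.
Fill the last 17 hours with part of Psych: 17/25 of it earns 17.
Total value = 93.

93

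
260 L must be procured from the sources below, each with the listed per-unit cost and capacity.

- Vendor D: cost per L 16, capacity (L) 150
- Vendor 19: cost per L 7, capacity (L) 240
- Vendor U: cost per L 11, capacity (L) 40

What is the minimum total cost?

Fill from the cheapest source first.
Vendor 19 at 7: take all 240 L — 20 still needed.
Take 20 from Vendor U at 11 to finish.
Vendor D: unused.
Cost = 240×7 + 20×11 = 1900.

1900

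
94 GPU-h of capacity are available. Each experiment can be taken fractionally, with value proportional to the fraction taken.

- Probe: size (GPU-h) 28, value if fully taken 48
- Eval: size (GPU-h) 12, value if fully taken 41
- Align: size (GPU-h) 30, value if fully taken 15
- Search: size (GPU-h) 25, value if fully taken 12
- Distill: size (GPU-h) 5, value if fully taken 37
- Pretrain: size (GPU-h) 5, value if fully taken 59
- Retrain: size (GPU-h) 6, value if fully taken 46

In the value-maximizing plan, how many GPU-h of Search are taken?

8

Sort by value density: Pretrain 59/5≈11.8, Retrain 46/6≈7.67, Distill 37/5≈7.4, Eval 41/12≈3.42, Probe 48/28≈1.71, Align 15/30≈0.5, Search 12/25≈0.48.
Take all of Pretrain (5 GPU-h, value 59) — 89 GPU-h left.
Take all of Retrain (6 GPU-h, value 46) — 83 GPU-h left.
Take all of Distill (5 GPU-h, value 37) — 78 GPU-h left.
Take all of Eval (12 GPU-h, value 41) — 66 GPU-h left.
Take all of Probe (28 GPU-h, value 48) — 38 GPU-h left.
All 30 GPU-h of Align fit (value 15) — 8 remain.
Fill the last 8 GPU-h with part of Search: 8/25 of it earns 3.84.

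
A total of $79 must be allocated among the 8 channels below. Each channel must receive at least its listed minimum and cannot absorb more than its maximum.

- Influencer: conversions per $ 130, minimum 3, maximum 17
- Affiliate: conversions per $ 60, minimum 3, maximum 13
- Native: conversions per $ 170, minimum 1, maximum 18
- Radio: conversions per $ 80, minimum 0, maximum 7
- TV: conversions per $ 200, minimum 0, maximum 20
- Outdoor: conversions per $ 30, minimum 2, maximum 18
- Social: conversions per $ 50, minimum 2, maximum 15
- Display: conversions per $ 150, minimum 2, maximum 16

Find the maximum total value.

12090

Meeting every minimum uses 3+3+1+0+0+2+2+2 = 13 $, leaving 66.
Highest conversions per $ first: TV 200 > Native 170 > Display 150 > Influencer 130 > Radio 80 > Affiliate 60 > Social 50 > Outdoor 30.
TV takes 20 more to reach its cap of 20 → 46 left.
Give Native 17 more to hit its cap of 18 → 29 left.
Display: +14 to 16 (cap) → 15 left.
Influencer takes 14 more to reach its cap of 17 → 1 left.
Only 1 left; Radio takes them to reach 1.
Total = 130×17 + 60×3 + 170×18 + 80×1 + 200×20 + 30×2 + 50×2 + 150×16 = 12090.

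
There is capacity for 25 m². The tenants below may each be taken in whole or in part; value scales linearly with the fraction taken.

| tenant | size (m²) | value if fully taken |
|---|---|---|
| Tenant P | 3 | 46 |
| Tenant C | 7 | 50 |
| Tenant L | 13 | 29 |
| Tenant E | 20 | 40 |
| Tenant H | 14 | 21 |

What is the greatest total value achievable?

Rank by value-to-size ratio: Tenant P 46/3≈15.3, Tenant C 50/7≈7.14, Tenant L 29/13≈2.23, Tenant E 40/20≈2, Tenant H 21/14≈1.5.
Take all of Tenant P (3 m², value 46) → 22 m² left.
Tenant C: take in full, 7 m² for value 50 → 15 left.
Tenant L: take in full, 13 m² for value 29 → 2 left.
Fill the last 2 m² with part of Tenant E: 2/20 of it earns 4.
Total value = 129.

129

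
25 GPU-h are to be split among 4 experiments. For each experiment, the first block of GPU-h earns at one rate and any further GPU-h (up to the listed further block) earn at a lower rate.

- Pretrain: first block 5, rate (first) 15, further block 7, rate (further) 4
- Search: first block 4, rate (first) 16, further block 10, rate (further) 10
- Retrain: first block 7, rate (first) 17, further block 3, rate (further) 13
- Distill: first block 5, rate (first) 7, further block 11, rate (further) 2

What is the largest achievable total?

Order all 8 blocks by rate: Retrain/tier1 17 > Search/tier1 16 > Pretrain/tier1 15 > Retrain/tier2 13 > Search/tier2 10 > Distill/tier1 7 > Pretrain/tier2 4 > Distill/tier2 2.
Fill Retrain tier1 block (7 at 17) — 18 left.
Fill Search tier1 block (4 at 16) — 14 left.
Pretrain/tier1 (15): +5 — 9 left.
Retrain tier2 at 13: fill all 3 — 6 left.
6 remain; put them into Search tier2 at 10.
Total = 17×7 + 16×4 + 15×5 + 13×3 + 10×6 = 357.

357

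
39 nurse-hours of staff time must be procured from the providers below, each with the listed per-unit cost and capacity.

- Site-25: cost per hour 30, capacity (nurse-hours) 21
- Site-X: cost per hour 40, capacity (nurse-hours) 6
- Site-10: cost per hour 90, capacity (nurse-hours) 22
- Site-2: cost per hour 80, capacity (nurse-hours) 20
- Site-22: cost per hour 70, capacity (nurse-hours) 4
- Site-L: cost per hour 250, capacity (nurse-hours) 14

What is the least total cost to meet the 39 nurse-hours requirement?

1790

Cheapest first:
Take 21 from Site-25 at 30 — need 18 more.
Site-X at 40: take all 6 nurse-hours — 12 still needed.
Take 4 from Site-22 at 70 — need 8 more.
Take 8 from Site-2 at 80 to finish.
Site-10, Site-L: unused.
Cost = 21×30 + 6×40 + 4×70 + 8×80 = 1790.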